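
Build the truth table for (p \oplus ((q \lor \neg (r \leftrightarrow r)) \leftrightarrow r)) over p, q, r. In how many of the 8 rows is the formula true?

p | q | r | φ
- | - | - | -
F | F | F | T
F | F | T | F
F | T | F | F
F | T | T | T
T | F | F | F
T | F | T | T
T | T | F | T
T | T | T | F
The formula is true on 4 of the 8 rows.

4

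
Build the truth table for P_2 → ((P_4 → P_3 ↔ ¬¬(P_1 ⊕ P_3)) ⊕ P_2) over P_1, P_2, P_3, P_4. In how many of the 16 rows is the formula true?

P_1 | P_2 | P_3 | P_4 || φ
 T  |  T  |  T  |  T  || T
 T  |  T  |  T  |  F  || T
 T  |  T  |  F  |  T  || T
 T  |  T  |  F  |  F  || F
 T  |  F  |  T  |  T  || T
 T  |  F  |  T  |  F  || T
 T  |  F  |  F  |  T  || T
 T  |  F  |  F  |  F  || T
 F  |  T  |  T  |  T  || F
 F  |  T  |  T  |  F  || F
 F  |  T  |  F  |  T  || F
 F  |  T  |  F  |  F  || T
 F  |  F  |  T  |  T  || T
 F  |  F  |  T  |  F  || T
 F  |  F  |  F  |  T  || T
 F  |  F  |  F  |  F  || T
The formula is true on 12 of the 16 rows.

12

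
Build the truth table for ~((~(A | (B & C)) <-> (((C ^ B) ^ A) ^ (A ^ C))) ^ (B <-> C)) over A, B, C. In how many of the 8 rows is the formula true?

A  B  C     (B & C)  (A | (B & C))  ~(A | (B & C))  (C ^ B)  ((C ^ B) ^ A)  (A ^ C)  (((C ^ B) ^ A) ^ (A ^ C))  (B <-> C)  φ
F  F  F        F           F              T            F           F           F                 F                  T      F
F  F  T        F           F              T            T           T           T                 F                  F      T
F  T  F        F           F              T            T           T           F                 T                  F      F
F  T  T        T           T              F            F           F           T                 T                  T      F
T  F  F        F           T              F            F           T           T                 F                  T      T
T  F  T        F           T              F            T           F           F                 F                  F      F
T  T  F        F           T              F            T           F           T                 T                  F      T
T  T  T        T           T              F            F           T           F                 T                  T      F
The formula is true on 3 of the 8 rows.

3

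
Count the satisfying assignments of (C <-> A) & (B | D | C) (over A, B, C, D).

7

A  B  C  D     (C <-> A)  (B | D)  ((B | D) | C)  ((C <-> A) & ((B | D) | C))
F  F  F  F         T         F           F                     F             
F  F  F  T         T         T           T                     T             
F  F  T  F         F         F           T                     F             
F  F  T  T         F         T           T                     F             
F  T  F  F         T         T           T                     T             
F  T  F  T         T         T           T                     T             
F  T  T  F         F         T           T                     F             
F  T  T  T         F         T           T                     F             
T  F  F  F         F         F           F                     F             
T  F  F  T         F         T           T                     F             
T  F  T  F         T         F           T                     T             
T  F  T  T         T         T           T                     T             
T  T  F  F         F         T           T                     F             
T  T  F  T         F         T           T                     F             
T  T  T  F         T         T           T                     T             
T  T  T  T         T         T           T                     T             
The formula is true on 7 of the 16 rows.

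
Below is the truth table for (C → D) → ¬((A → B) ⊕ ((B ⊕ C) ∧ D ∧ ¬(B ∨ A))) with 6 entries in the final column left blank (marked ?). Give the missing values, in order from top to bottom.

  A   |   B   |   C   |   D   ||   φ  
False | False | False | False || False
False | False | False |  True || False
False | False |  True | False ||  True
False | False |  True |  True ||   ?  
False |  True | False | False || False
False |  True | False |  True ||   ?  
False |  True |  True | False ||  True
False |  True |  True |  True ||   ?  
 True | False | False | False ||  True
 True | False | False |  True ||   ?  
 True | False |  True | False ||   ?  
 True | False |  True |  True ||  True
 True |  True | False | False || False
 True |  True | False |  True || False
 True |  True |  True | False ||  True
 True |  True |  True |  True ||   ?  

True, False, False, True, True, False

Row A=False, B=False, C=True, D=True: (C → D) = True, ¬((A → B) ⊕ ((B ⊕ C) ∧ D ∧ ¬(B ∨ A))) = True, so the formula = True.
Row A=False, B=True, C=False, D=True: (C → D) = True, ¬((A → B) ⊕ ((B ⊕ C) ∧ D ∧ ¬(B ∨ A))) = False, so the formula = False.
Row A=False, B=True, C=True, D=True: (C → D) = True, ¬((A → B) ⊕ ((B ⊕ C) ∧ D ∧ ¬(B ∨ A))) = False, so the formula = False.
Row A=True, B=False, C=False, D=True: (C → D) = True, ¬((A → B) ⊕ ((B ⊕ C) ∧ D ∧ ¬(B ∨ A))) = True, so the formula = True.
Row A=True, B=False, C=True, D=False: (C → D) = False, ¬((A → B) ⊕ ((B ⊕ C) ∧ D ∧ ¬(B ∨ A))) = True, so the formula = True.
Row A=True, B=True, C=True, D=True: (C → D) = True, ¬((A → B) ⊕ ((B ⊕ C) ∧ D ∧ ¬(B ∨ A))) = False, so the formula = False.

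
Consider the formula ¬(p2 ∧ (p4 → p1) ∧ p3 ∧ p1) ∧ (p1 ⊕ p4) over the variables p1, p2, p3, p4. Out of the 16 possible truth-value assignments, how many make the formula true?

7

p1  p2  p3  p4  |  (p4 → p1)  (p3 ∧ p1)  (p2 ∧ (p4 → p1) ∧ (p3 ∧ p1))  (p1 ⊕ p4)  φ
T   T   T   T   |      T          T                   T                    F      F
T   T   T   F   |      T          T                   T                    T      F
T   T   F   T   |      T          F                   F                    F      F
T   T   F   F   |      T          F                   F                    T      T
T   F   T   T   |      T          T                   F                    F      F
T   F   T   F   |      T          T                   F                    T      T
T   F   F   T   |      T          F                   F                    F      F
T   F   F   F   |      T          F                   F                    T      T
F   T   T   T   |      F          F                   F                    T      T
F   T   T   F   |      T          F                   F                    F      F
F   T   F   T   |      F          F                   F                    T      T
F   T   F   F   |      T          F                   F                    F      F
F   F   T   T   |      F          F                   F                    T      T
F   F   T   F   |      T          F                   F                    F      F
F   F   F   T   |      F          F                   F                    T      T
F   F   F   F   |      T          F                   F                    F      F
The formula is true on 7 of the 16 rows.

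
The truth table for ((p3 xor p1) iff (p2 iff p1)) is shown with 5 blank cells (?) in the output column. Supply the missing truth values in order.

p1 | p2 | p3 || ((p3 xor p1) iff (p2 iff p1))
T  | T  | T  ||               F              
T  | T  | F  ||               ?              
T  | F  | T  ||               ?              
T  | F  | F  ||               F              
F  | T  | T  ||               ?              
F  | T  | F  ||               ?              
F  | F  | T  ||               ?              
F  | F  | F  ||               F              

T, T, F, T, T

Row p1=T, p2=T, p3=F: (p3 xor p1) = T, (p2 iff p1) = T, so ((p3 xor p1) iff (p2 iff p1)) = T.
Row p1=T, p2=F, p3=T: (p3 xor p1) = F, (p2 iff p1) = F, so ((p3 xor p1) iff (p2 iff p1)) = T.
Row p1=F, p2=T, p3=T: (p3 xor p1) = T, (p2 iff p1) = F, so ((p3 xor p1) iff (p2 iff p1)) = F.
Row p1=F, p2=T, p3=F: (p3 xor p1) = F, (p2 iff p1) = F, so ((p3 xor p1) iff (p2 iff p1)) = T.
Row p1=F, p2=F, p3=T: (p3 xor p1) = T, (p2 iff p1) = T, so ((p3 xor p1) iff (p2 iff p1)) = T.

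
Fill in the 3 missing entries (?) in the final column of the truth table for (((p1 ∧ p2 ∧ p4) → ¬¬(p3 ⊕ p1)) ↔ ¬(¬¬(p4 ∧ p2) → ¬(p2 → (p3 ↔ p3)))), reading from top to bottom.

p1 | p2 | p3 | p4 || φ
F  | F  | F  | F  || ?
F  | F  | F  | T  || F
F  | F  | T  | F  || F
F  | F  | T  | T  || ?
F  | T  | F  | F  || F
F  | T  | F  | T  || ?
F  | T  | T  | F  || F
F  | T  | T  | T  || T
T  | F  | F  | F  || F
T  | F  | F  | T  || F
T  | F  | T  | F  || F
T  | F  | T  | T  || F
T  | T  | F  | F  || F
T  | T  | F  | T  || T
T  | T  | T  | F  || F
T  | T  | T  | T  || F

Row p1=F, p2=F, p3=F, p4=F: ((p1 ∧ p2 ∧ p4) → ¬¬(p3 ⊕ p1)) = T, ¬(¬¬(p4 ∧ p2) → ¬(p2 → (p3 ↔ p3))) = F, so the formula = F.
Row p1=F, p2=F, p3=T, p4=T: ((p1 ∧ p2 ∧ p4) → ¬¬(p3 ⊕ p1)) = T, ¬(¬¬(p4 ∧ p2) → ¬(p2 → (p3 ↔ p3))) = F, so the formula = F.
Row p1=F, p2=T, p3=F, p4=T: ((p1 ∧ p2 ∧ p4) → ¬¬(p3 ⊕ p1)) = T, ¬(¬¬(p4 ∧ p2) → ¬(p2 → (p3 ↔ p3))) = T, so the formula = T.

F, F, T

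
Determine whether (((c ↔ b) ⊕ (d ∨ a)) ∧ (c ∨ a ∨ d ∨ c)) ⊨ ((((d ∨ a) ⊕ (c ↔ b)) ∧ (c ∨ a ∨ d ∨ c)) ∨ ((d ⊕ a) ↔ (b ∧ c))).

a  b  c  d  |  φ  ψ
F  F  F  F  |  F  T
F  F  F  T  |  F  F
F  F  T  F  |  F  T
F  F  T  T  |  T  T
F  T  F  F  |  F  T
F  T  F  T  |  T  T
F  T  T  F  |  T  T
F  T  T  T  |  F  T
T  F  F  F  |  F  F
T  F  F  T  |  F  T
T  F  T  F  |  T  T
T  F  T  T  |  T  T
T  T  F  F  |  T  T
T  T  F  T  |  T  T
T  T  T  F  |  F  T
T  T  T  T  |  F  F
In every row where φ is true, ψ is also true, so φ ⊨ ψ.

yes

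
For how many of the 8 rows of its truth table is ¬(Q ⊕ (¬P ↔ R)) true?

P  Q  R  |  ¬(Q ⊕ (¬P ↔ R))
T  T  T  |         F       
T  T  F  |         T       
T  F  T  |         T       
T  F  F  |         F       
F  T  T  |         T       
F  T  F  |         F       
F  F  T  |         F       
F  F  F  |         T       
The formula is true on 4 of the 8 rows.

4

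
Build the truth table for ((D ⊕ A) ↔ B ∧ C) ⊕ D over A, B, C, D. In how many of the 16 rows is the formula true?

A | B | C | D | (((D ⊕ A) ↔ (B ∧ C)) ⊕ D)
- | - | - | - | -------------------------
F | F | F | F |             T            
F | F | F | T |             T            
F | F | T | F |             T            
F | F | T | T |             T            
F | T | F | F |             T            
F | T | F | T |             T            
F | T | T | F |             F            
F | T | T | T |             F            
T | F | F | F |             F            
T | F | F | T |             F            
T | F | T | F |             F            
T | F | T | T |             F            
T | T | F | F |             F            
T | T | F | T |             F            
T | T | T | F |             T            
T | T | T | T |             T            
The formula is true on 8 of the 16 rows.

8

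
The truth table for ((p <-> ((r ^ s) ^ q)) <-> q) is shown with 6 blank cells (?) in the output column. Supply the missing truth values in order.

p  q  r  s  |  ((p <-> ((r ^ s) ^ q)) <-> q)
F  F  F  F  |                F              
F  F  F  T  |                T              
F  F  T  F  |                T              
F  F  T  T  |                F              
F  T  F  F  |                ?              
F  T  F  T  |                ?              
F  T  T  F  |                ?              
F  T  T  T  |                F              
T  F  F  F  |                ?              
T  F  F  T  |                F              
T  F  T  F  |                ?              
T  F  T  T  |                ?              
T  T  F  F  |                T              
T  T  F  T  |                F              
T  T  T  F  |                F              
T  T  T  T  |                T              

F, T, T, T, F, T

Row p=F, q=T, r=F, s=F: (p <-> ((r ^ s) ^ q)) = F, so ((p <-> ((r ^ s) ^ q)) <-> q) = F.
Row p=F, q=T, r=F, s=T: (p <-> ((r ^ s) ^ q)) = T, so ((p <-> ((r ^ s) ^ q)) <-> q) = T.
Row p=F, q=T, r=T, s=F: (p <-> ((r ^ s) ^ q)) = T, so ((p <-> ((r ^ s) ^ q)) <-> q) = T.
Row p=T, q=F, r=F, s=F: (p <-> ((r ^ s) ^ q)) = F, so ((p <-> ((r ^ s) ^ q)) <-> q) = T.
Row p=T, q=F, r=T, s=F: (p <-> ((r ^ s) ^ q)) = T, so ((p <-> ((r ^ s) ^ q)) <-> q) = F.
Row p=T, q=F, r=T, s=T: (p <-> ((r ^ s) ^ q)) = F, so ((p <-> ((r ^ s) ^ q)) <-> q) = T.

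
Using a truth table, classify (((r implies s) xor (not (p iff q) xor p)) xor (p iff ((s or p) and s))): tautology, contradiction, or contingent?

contingent

p  q  r  s  |  (r implies s)  (p iff q)  not (p iff q)  (not (p iff q) xor p)  (s or p)  ((s or p) and s)  (p iff ((s or p) and s))  φ
F  F  F  F  |        T            T            F                  F               F             F                     T              F
F  F  F  T  |        T            T            F                  F               T             T                     F              T
F  F  T  F  |        F            T            F                  F               F             F                     T              T
F  F  T  T  |        T            T            F                  F               T             T                     F              T
F  T  F  F  |        T            F            T                  T               F             F                     T              T
F  T  F  T  |        T            F            T                  T               T             T                     F              F
F  T  T  F  |        F            F            T                  T               F             F                     T              F
F  T  T  T  |        T            F            T                  T               T             T                     F              F
T  F  F  F  |        T            F            T                  F               T             F                     F              T
T  F  F  T  |        T            F            T                  F               T             T                     T              F
T  F  T  F  |        F            F            T                  F               T             F                     F              F
T  F  T  T  |        T            F            T                  F               T             T                     T              F
T  T  F  F  |        T            T            F                  T               T             F                     F              F
T  T  F  T  |        T            T            F                  T               T             T                     T              T
T  T  T  F  |        F            T            F                  T               T             F                     F              T
T  T  T  T  |        T            T            F                  T               T             T                     T              T
8 of 16 rows are T, so the formula is contingent.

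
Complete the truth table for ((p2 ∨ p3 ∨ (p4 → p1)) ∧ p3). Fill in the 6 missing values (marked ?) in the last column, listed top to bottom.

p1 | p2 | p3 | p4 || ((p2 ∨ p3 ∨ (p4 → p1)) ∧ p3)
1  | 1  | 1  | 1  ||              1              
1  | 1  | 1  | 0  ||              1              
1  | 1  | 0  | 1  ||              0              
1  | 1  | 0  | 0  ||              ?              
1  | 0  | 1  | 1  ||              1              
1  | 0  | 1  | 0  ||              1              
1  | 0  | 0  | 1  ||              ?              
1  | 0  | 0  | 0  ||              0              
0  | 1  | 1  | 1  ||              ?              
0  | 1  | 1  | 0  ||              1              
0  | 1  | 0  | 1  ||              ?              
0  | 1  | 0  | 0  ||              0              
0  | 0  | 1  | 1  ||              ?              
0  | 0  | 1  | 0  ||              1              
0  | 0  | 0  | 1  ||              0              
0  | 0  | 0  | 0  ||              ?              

Row p1=1, p2=1, p3=0, p4=0: (p2 ∨ p3 ∨ (p4 → p1)) = 1, so ((p2 ∨ p3 ∨ (p4 → p1)) ∧ p3) = 0.
Row p1=1, p2=0, p3=0, p4=1: (p2 ∨ p3 ∨ (p4 → p1)) = 1, so ((p2 ∨ p3 ∨ (p4 → p1)) ∧ p3) = 0.
Row p1=0, p2=1, p3=1, p4=1: (p2 ∨ p3 ∨ (p4 → p1)) = 1, so ((p2 ∨ p3 ∨ (p4 → p1)) ∧ p3) = 1.
Row p1=0, p2=1, p3=0, p4=1: (p2 ∨ p3 ∨ (p4 → p1)) = 1, so ((p2 ∨ p3 ∨ (p4 → p1)) ∧ p3) = 0.
Row p1=0, p2=0, p3=1, p4=1: (p2 ∨ p3 ∨ (p4 → p1)) = 1, so ((p2 ∨ p3 ∨ (p4 → p1)) ∧ p3) = 1.
Row p1=0, p2=0, p3=0, p4=0: (p2 ∨ p3 ∨ (p4 → p1)) = 1, so ((p2 ∨ p3 ∨ (p4 → p1)) ∧ p3) = 0.

0, 0, 1, 0, 1, 0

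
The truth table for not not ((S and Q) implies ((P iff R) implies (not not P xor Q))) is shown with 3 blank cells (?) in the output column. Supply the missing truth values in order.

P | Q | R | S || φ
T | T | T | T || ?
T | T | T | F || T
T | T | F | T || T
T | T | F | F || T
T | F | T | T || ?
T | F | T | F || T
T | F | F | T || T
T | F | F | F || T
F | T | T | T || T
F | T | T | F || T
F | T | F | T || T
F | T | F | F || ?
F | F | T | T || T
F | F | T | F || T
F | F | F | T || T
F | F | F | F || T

F, T, T

Row P=T, Q=T, R=T, S=T: ((S and Q) implies ((P iff R) implies (not not P xor Q))) = F, not ((S and Q) implies ((P iff R) implies (not not P xor Q))) = T, so the formula = F.
Row P=T, Q=F, R=T, S=T: ((S and Q) implies ((P iff R) implies (not not P xor Q))) = T, not ((S and Q) implies ((P iff R) implies (not not P xor Q))) = F, so the formula = T.
Row P=F, Q=T, R=F, S=F: ((S and Q) implies ((P iff R) implies (not not P xor Q))) = T, not ((S and Q) implies ((P iff R) implies (not not P xor Q))) = F, so the formula = T.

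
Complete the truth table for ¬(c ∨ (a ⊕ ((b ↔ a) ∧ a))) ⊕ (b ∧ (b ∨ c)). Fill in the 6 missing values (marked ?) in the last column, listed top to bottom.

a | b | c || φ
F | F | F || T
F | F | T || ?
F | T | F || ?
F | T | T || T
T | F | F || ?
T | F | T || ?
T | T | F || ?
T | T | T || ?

F, F, F, F, F, T

Row a=F, b=F, c=T: ¬(c ∨ (a ⊕ ((b ↔ a) ∧ a))) = F, (b ∧ (b ∨ c)) = F, so the formula = F.
Row a=F, b=T, c=F: ¬(c ∨ (a ⊕ ((b ↔ a) ∧ a))) = T, (b ∧ (b ∨ c)) = T, so the formula = F.
Row a=T, b=F, c=F: ¬(c ∨ (a ⊕ ((b ↔ a) ∧ a))) = F, (b ∧ (b ∨ c)) = F, so the formula = F.
Row a=T, b=F, c=T: ¬(c ∨ (a ⊕ ((b ↔ a) ∧ a))) = F, (b ∧ (b ∨ c)) = F, so the formula = F.
Row a=T, b=T, c=F: ¬(c ∨ (a ⊕ ((b ↔ a) ∧ a))) = T, (b ∧ (b ∨ c)) = T, so the formula = F.
Row a=T, b=T, c=T: ¬(c ∨ (a ⊕ ((b ↔ a) ∧ a))) = F, (b ∧ (b ∨ c)) = T, so the formula = T.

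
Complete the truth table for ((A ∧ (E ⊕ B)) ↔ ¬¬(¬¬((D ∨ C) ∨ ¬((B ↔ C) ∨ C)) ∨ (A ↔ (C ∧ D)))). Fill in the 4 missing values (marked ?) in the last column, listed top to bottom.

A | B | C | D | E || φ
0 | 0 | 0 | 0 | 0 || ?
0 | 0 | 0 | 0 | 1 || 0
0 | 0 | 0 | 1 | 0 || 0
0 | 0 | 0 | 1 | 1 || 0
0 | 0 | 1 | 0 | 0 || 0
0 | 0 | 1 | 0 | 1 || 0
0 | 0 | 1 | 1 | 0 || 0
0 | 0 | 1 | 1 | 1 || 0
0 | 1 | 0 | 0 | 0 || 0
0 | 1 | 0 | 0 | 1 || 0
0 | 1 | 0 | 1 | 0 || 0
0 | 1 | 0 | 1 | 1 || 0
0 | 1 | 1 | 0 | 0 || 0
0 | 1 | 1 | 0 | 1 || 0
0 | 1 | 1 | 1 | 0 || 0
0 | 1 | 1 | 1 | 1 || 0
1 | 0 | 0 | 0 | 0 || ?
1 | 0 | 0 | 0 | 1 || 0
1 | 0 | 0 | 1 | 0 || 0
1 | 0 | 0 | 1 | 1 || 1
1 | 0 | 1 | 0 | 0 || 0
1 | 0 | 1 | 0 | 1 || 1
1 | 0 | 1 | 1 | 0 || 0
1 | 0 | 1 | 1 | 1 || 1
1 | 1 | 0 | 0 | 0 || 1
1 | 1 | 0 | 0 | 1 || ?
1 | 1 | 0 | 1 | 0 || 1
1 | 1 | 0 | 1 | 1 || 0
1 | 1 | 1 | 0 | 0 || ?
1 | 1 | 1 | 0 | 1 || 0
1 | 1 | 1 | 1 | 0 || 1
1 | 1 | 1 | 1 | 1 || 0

Row A=0, B=0, C=0, D=0, E=0: (A ∧ (E ⊕ B)) = 0, ¬¬(¬¬((D ∨ C) ∨ ¬((B ↔ C) ∨ C)) ∨ (A ↔ (C ∧ D))) = 1, so the formula = 0.
Row A=1, B=0, C=0, D=0, E=0: (A ∧ (E ⊕ B)) = 0, ¬¬(¬¬((D ∨ C) ∨ ¬((B ↔ C) ∨ C)) ∨ (A ↔ (C ∧ D))) = 0, so the formula = 1.
Row A=1, B=1, C=0, D=0, E=1: (A ∧ (E ⊕ B)) = 0, ¬¬(¬¬((D ∨ C) ∨ ¬((B ↔ C) ∨ C)) ∨ (A ↔ (C ∧ D))) = 1, so the formula = 0.
Row A=1, B=1, C=1, D=0, E=0: (A ∧ (E ⊕ B)) = 1, ¬¬(¬¬((D ∨ C) ∨ ¬((B ↔ C) ∨ C)) ∨ (A ↔ (C ∧ D))) = 1, so the formula = 1.

0, 1, 0, 1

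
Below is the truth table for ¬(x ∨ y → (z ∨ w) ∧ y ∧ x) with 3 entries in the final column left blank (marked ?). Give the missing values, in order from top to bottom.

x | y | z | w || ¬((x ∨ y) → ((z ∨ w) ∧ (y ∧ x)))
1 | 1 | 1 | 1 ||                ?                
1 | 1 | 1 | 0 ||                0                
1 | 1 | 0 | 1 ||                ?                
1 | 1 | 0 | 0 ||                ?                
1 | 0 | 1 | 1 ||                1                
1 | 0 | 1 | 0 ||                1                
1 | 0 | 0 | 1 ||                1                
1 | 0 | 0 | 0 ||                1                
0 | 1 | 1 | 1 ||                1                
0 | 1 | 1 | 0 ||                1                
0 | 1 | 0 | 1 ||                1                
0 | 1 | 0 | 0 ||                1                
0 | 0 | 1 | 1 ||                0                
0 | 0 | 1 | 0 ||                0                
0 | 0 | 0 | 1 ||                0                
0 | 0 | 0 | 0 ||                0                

0, 0, 1

Row x=1, y=1, z=1, w=1: (x ∨ y) = 1, ((z ∨ w) ∧ y ∧ x) = 1, (x ∨ y → (z ∨ w) ∧ y ∧ x) = 1, so ¬((x ∨ y) → ((z ∨ w) ∧ (y ∧ x))) = 0.
Row x=1, y=1, z=0, w=1: (x ∨ y) = 1, ((z ∨ w) ∧ y ∧ x) = 1, (x ∨ y → (z ∨ w) ∧ y ∧ x) = 1, so ¬((x ∨ y) → ((z ∨ w) ∧ (y ∧ x))) = 0.
Row x=1, y=1, z=0, w=0: (x ∨ y) = 1, ((z ∨ w) ∧ y ∧ x) = 0, (x ∨ y → (z ∨ w) ∧ y ∧ x) = 0, so ¬((x ∨ y) → ((z ∨ w) ∧ (y ∧ x))) = 1.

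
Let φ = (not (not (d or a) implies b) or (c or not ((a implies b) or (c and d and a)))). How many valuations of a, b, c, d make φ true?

11

a | b | c | d || φ
1 | 1 | 1 | 1 || 1
1 | 1 | 1 | 0 || 1
1 | 1 | 0 | 1 || 0
1 | 1 | 0 | 0 || 0
1 | 0 | 1 | 1 || 1
1 | 0 | 1 | 0 || 1
1 | 0 | 0 | 1 || 1
1 | 0 | 0 | 0 || 1
0 | 1 | 1 | 1 || 1
0 | 1 | 1 | 0 || 1
0 | 1 | 0 | 1 || 0
0 | 1 | 0 | 0 || 0
0 | 0 | 1 | 1 || 1
0 | 0 | 1 | 0 || 1
0 | 0 | 0 | 1 || 0
0 | 0 | 0 | 0 || 1
The formula is true on 11 of the 16 rows.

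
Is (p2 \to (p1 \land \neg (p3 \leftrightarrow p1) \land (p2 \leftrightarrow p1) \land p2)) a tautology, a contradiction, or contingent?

p1 | p2 | p3 || φ
T  | T  | T  || F
T  | T  | F  || T
T  | F  | T  || T
T  | F  | F  || T
F  | T  | T  || F
F  | T  | F  || F
F  | F  | T  || T
F  | F  | F  || T
5 of 8 rows are T, so the formula is contingent.

contingent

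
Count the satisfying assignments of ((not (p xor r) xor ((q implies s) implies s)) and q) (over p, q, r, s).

4

p | q | r | s | (p xor r) | not (p xor r) | (q implies s) | ((q implies s) implies s) | φ
- | - | - | - | --------- | ------------- | ------------- | ------------------------- | -
T | T | T | T |     F     |       T       |       T       |             T             | F
T | T | T | F |     F     |       T       |       F       |             T             | F
T | T | F | T |     T     |       F       |       T       |             T             | T
T | T | F | F |     T     |       F       |       F       |             T             | T
T | F | T | T |     F     |       T       |       T       |             T             | F
T | F | T | F |     F     |       T       |       T       |             F             | F
T | F | F | T |     T     |       F       |       T       |             T             | F
T | F | F | F |     T     |       F       |       T       |             F             | F
F | T | T | T |     T     |       F       |       T       |             T             | T
F | T | T | F |     T     |       F       |       F       |             T             | T
F | T | F | T |     F     |       T       |       T       |             T             | F
F | T | F | F |     F     |       T       |       F       |             T             | F
F | F | T | T |     T     |       F       |       T       |             T             | F
F | F | T | F |     T     |       F       |       T       |             F             | F
F | F | F | T |     F     |       T       |       T       |             T             | F
F | F | F | F |     F     |       T       |       T       |             F             | F
The formula is true on 4 of the 16 rows.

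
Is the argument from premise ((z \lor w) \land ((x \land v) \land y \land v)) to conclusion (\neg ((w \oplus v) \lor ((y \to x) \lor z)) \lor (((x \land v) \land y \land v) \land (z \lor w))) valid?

x | y | z | w | v || φ | ψ
0 | 0 | 0 | 0 | 0 || 0 | 0
0 | 0 | 0 | 0 | 1 || 0 | 0
0 | 0 | 0 | 1 | 0 || 0 | 0
0 | 0 | 0 | 1 | 1 || 0 | 0
0 | 0 | 1 | 0 | 0 || 0 | 0
0 | 0 | 1 | 0 | 1 || 0 | 0
0 | 0 | 1 | 1 | 0 || 0 | 0
0 | 0 | 1 | 1 | 1 || 0 | 0
0 | 1 | 0 | 0 | 0 || 0 | 1
0 | 1 | 0 | 0 | 1 || 0 | 0
0 | 1 | 0 | 1 | 0 || 0 | 0
0 | 1 | 0 | 1 | 1 || 0 | 1
0 | 1 | 1 | 0 | 0 || 0 | 0
0 | 1 | 1 | 0 | 1 || 0 | 0
0 | 1 | 1 | 1 | 0 || 0 | 0
0 | 1 | 1 | 1 | 1 || 0 | 0
1 | 0 | 0 | 0 | 0 || 0 | 0
1 | 0 | 0 | 0 | 1 || 0 | 0
1 | 0 | 0 | 1 | 0 || 0 | 0
1 | 0 | 0 | 1 | 1 || 0 | 0
1 | 0 | 1 | 0 | 0 || 0 | 0
1 | 0 | 1 | 0 | 1 || 0 | 0
1 | 0 | 1 | 1 | 0 || 0 | 0
1 | 0 | 1 | 1 | 1 || 0 | 0
1 | 1 | 0 | 0 | 0 || 0 | 0
1 | 1 | 0 | 0 | 1 || 0 | 0
1 | 1 | 0 | 1 | 0 || 0 | 0
1 | 1 | 0 | 1 | 1 || 1 | 1
1 | 1 | 1 | 0 | 0 || 0 | 0
1 | 1 | 1 | 0 | 1 || 1 | 1
1 | 1 | 1 | 1 | 0 || 0 | 0
1 | 1 | 1 | 1 | 1 || 1 | 1
In every row where φ is true, ψ is also true, so φ ⊨ ψ.

yes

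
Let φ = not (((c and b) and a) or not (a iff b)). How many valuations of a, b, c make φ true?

  a   |   b   |   c   ||   φ  
False | False | False ||  True
False | False |  True ||  True
False |  True | False || False
False |  True |  True || False
 True | False | False || False
 True | False |  True || False
 True |  True | False ||  True
 True |  True |  True || False
The formula is true on 3 of the 8 rows.

3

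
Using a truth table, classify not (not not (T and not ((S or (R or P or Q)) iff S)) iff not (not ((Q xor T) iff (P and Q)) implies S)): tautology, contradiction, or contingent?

contingent

P  Q  R  S  T  |  φ
1  1  1  1  1  |  0
1  1  1  1  0  |  0
1  1  1  0  1  |  0
1  1  1  0  0  |  0
1  1  0  1  1  |  0
1  1  0  1  0  |  0
1  1  0  0  1  |  0
1  1  0  0  0  |  0
1  0  1  1  1  |  0
1  0  1  1  0  |  0
1  0  1  0  1  |  0
1  0  1  0  0  |  0
1  0  0  1  1  |  0
1  0  0  1  0  |  0
1  0  0  0  1  |  0
1  0  0  0  0  |  0
0  1  1  1  1  |  0
0  1  1  1  0  |  0
0  1  1  0  1  |  1
0  1  1  0  0  |  1
0  1  0  1  1  |  0
0  1  0  1  0  |  0
0  1  0  0  1  |  1
0  1  0  0  0  |  1
0  0  1  1  1  |  0
0  0  1  1  0  |  0
0  0  1  0  1  |  0
0  0  1  0  0  |  0
0  0  0  1  1  |  0
0  0  0  1  0  |  0
0  0  0  0  1  |  1
0  0  0  0  0  |  0
5 of 32 rows are 1, so the formula is contingent.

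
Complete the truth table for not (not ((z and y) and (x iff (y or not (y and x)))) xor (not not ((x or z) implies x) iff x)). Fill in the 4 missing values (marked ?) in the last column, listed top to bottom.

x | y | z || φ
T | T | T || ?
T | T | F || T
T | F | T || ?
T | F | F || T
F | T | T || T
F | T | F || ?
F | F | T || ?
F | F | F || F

Row x=T, y=T, z=T: not ((z and y) and (x iff (y or not (y and x)))) = F, (not not ((x or z) implies x) iff x) = T, (not ((z and y) and (x iff (y or not (y and x)))) xor (not not ((x or z) implies x) iff x)) = T, so the formula = F.
Row x=T, y=F, z=T: not ((z and y) and (x iff (y or not (y and x)))) = T, (not not ((x or z) implies x) iff x) = T, (not ((z and y) and (x iff (y or not (y and x)))) xor (not not ((x or z) implies x) iff x)) = F, so the formula = T.
Row x=F, y=T, z=F: not ((z and y) and (x iff (y or not (y and x)))) = T, (not not ((x or z) implies x) iff x) = F, (not ((z and y) and (x iff (y or not (y and x)))) xor (not not ((x or z) implies x) iff x)) = T, so the formula = F.
Row x=F, y=F, z=T: not ((z and y) and (x iff (y or not (y and x)))) = T, (not not ((x or z) implies x) iff x) = T, (not ((z and y) and (x iff (y or not (y and x)))) xor (not not ((x or z) implies x) iff x)) = F, so the formula = T.

F, T, F, T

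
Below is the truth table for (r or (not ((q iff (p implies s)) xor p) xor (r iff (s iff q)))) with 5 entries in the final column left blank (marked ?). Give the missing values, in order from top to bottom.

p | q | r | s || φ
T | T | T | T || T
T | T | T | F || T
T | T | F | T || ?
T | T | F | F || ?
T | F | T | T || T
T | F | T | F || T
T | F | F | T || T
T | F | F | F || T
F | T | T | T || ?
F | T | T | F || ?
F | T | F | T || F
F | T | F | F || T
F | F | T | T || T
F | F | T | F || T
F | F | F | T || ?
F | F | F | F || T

Row p=T, q=T, r=F, s=T: (not ((q iff (p implies s)) xor p) xor (r iff (s iff q))) = T, so the formula = T.
Row p=T, q=T, r=F, s=F: (not ((q iff (p implies s)) xor p) xor (r iff (s iff q))) = T, so the formula = T.
Row p=F, q=T, r=T, s=T: (not ((q iff (p implies s)) xor p) xor (r iff (s iff q))) = T, so the formula = T.
Row p=F, q=T, r=T, s=F: (not ((q iff (p implies s)) xor p) xor (r iff (s iff q))) = F, so the formula = T.
Row p=F, q=F, r=F, s=T: (not ((q iff (p implies s)) xor p) xor (r iff (s iff q))) = F, so the formula = F.

T, T, T, T, F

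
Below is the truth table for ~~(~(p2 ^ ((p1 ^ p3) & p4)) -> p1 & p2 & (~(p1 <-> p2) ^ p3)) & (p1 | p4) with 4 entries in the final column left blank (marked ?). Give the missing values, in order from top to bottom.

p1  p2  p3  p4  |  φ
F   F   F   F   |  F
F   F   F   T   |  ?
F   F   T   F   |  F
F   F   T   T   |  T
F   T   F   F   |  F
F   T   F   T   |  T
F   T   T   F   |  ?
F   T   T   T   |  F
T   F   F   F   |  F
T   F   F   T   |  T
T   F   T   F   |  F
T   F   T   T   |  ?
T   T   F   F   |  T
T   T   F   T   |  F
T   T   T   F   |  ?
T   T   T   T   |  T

F, F, F, T

Row p1=F, p2=F, p3=F, p4=T: ~~(~(p2 ^ ((p1 ^ p3) & p4)) -> p1 & p2 & (~(p1 <-> p2) ^ p3)) = F, (p1 | p4) = T, so the formula = F.
Row p1=F, p2=T, p3=T, p4=F: ~~(~(p2 ^ ((p1 ^ p3) & p4)) -> p1 & p2 & (~(p1 <-> p2) ^ p3)) = T, (p1 | p4) = F, so the formula = F.
Row p1=T, p2=F, p3=T, p4=T: ~~(~(p2 ^ ((p1 ^ p3) & p4)) -> p1 & p2 & (~(p1 <-> p2) ^ p3)) = F, (p1 | p4) = T, so the formula = F.
Row p1=T, p2=T, p3=T, p4=F: ~~(~(p2 ^ ((p1 ^ p3) & p4)) -> p1 & p2 & (~(p1 <-> p2) ^ p3)) = T, (p1 | p4) = T, so the formula = T.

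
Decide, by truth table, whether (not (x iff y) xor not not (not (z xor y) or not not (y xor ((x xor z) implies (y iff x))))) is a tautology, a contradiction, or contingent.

x | y | z | φ
- | - | - | -
T | T | T | T
T | T | F | F
T | F | T | F
T | F | F | F
F | T | T | F
F | T | F | T
F | F | T | T
F | F | F | T
4 of 8 rows are T, so the formula is contingent.

contingent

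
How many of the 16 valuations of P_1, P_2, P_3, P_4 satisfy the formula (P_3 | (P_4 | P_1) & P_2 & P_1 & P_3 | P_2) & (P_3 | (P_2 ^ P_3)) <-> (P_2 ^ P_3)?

P_1 | P_2 | P_3 | P_4 | φ
--- | --- | --- | --- | -
 T  |  T  |  T  |  T  | F
 T  |  T  |  T  |  F  | F
 T  |  T  |  F  |  T  | T
 T  |  T  |  F  |  F  | T
 T  |  F  |  T  |  T  | T
 T  |  F  |  T  |  F  | T
 T  |  F  |  F  |  T  | T
 T  |  F  |  F  |  F  | T
 F  |  T  |  T  |  T  | F
 F  |  T  |  T  |  F  | F
 F  |  T  |  F  |  T  | T
 F  |  T  |  F  |  F  | T
 F  |  F  |  T  |  T  | T
 F  |  F  |  T  |  F  | T
 F  |  F  |  F  |  T  | T
 F  |  F  |  F  |  F  | T
The formula is true on 12 of the 16 rows.

12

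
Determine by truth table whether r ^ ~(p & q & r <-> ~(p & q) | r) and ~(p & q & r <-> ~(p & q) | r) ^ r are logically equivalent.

equivalent

p | q | r | φ | ψ
- | - | - | - | -
1 | 1 | 1 | 1 | 1
1 | 1 | 0 | 0 | 0
1 | 0 | 1 | 0 | 0
1 | 0 | 0 | 1 | 1
0 | 1 | 1 | 0 | 0
0 | 1 | 0 | 1 | 1
0 | 0 | 1 | 0 | 0
0 | 0 | 0 | 1 | 1
The columns for φ and ψ agree on every row, so they are logically equivalent.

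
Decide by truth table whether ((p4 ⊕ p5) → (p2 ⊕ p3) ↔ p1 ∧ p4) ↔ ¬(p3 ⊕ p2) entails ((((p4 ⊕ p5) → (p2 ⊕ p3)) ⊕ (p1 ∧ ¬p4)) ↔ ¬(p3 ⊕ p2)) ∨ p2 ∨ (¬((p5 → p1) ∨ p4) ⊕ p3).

no

p1  p2  p3  p4  p5  |  φ  ψ
F   F   F   F   F   |  F  T
F   F   F   F   T   |  T  T
F   F   F   T   F   |  T  F
F   F   F   T   T   |  F  T
F   F   T   F   F   |  T  T
F   F   T   F   T   |  T  F
F   F   T   T   F   |  T  T
F   F   T   T   T   |  T  T
F   T   F   F   F   |  T  T
F   T   F   F   T   |  T  T
F   T   F   T   F   |  T  T
F   T   F   T   T   |  T  T
F   T   T   F   F   |  F  T
F   T   T   F   T   |  T  T
F   T   T   T   F   |  T  T
F   T   T   T   T   |  F  T
T   F   F   F   F   |  F  F
T   F   F   F   T   |  T  T
T   F   F   T   F   |  F  F
T   F   F   T   T   |  T  T
T   F   T   F   F   |  T  T
T   F   T   F   T   |  T  T
T   F   T   T   F   |  F  T
T   F   T   T   T   |  F  T
T   T   F   F   F   |  T  T
T   T   F   F   T   |  T  T
T   T   F   T   F   |  F  T
T   T   F   T   T   |  F  T
T   T   T   F   F   |  F  T
T   T   T   F   T   |  T  T
T   T   T   T   F   |  F  T
T   T   T   T   T   |  T  T
At p1=F, p2=F, p3=F, p4=T, p5=F we have φ true but ψ false, so φ does not entail ψ.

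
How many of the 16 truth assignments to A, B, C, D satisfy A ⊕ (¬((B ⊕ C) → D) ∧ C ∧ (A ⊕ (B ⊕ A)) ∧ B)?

8

A  B  C  D  |  (B ⊕ C)  ((B ⊕ C) → D)  ¬((B ⊕ C) → D)  (B ⊕ A)  (A ⊕ (B ⊕ A))  (C ∧ (A ⊕ (B ⊕ A)) ∧ B)  φ
T  T  T  T  |     F           T              F            F           T                   T             T
T  T  T  F  |     F           T              F            F           T                   T             T
T  T  F  T  |     T           T              F            F           T                   F             T
T  T  F  F  |     T           F              T            F           T                   F             T
T  F  T  T  |     T           T              F            T           F                   F             T
T  F  T  F  |     T           F              T            T           F                   F             T
T  F  F  T  |     F           T              F            T           F                   F             T
T  F  F  F  |     F           T              F            T           F                   F             T
F  T  T  T  |     F           T              F            T           T                   T             F
F  T  T  F  |     F           T              F            T           T                   T             F
F  T  F  T  |     T           T              F            T           T                   F             F
F  T  F  F  |     T           F              T            T           T                   F             F
F  F  T  T  |     T           T              F            F           F                   F             F
F  F  T  F  |     T           F              T            F           F                   F             F
F  F  F  T  |     F           T              F            F           F                   F             F
F  F  F  F  |     F           T              F            F           F                   F             F
The formula is true on 8 of the 16 rows.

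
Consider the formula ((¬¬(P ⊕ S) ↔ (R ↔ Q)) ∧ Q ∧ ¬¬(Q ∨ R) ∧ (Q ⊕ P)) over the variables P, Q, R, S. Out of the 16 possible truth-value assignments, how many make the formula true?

P  Q  R  S  |  (P ⊕ S)  ¬(P ⊕ S)  ¬¬(P ⊕ S)  (R ↔ Q)  (¬¬(P ⊕ S) ↔ (R ↔ Q))  (Q ∨ R)  ¬(Q ∨ R)  ¬¬(Q ∨ R)  (Q ⊕ P)  φ
0  0  0  0  |     0        1          0         1               0               0        1          0         0     0
0  0  0  1  |     1        0          1         1               1               0        1          0         0     0
0  0  1  0  |     0        1          0         0               1               1        0          1         0     0
0  0  1  1  |     1        0          1         0               0               1        0          1         0     0
0  1  0  0  |     0        1          0         0               1               1        0          1         1     1
0  1  0  1  |     1        0          1         0               0               1        0          1         1     0
0  1  1  0  |     0        1          0         1               0               1        0          1         1     0
0  1  1  1  |     1        0          1         1               1               1        0          1         1     1
1  0  0  0  |     1        0          1         1               1               0        1          0         1     0
1  0  0  1  |     0        1          0         1               0               0        1          0         1     0
1  0  1  0  |     1        0          1         0               0               1        0          1         1     0
1  0  1  1  |     0        1          0         0               1               1        0          1         1     0
1  1  0  0  |     1        0          1         0               0               1        0          1         0     0
1  1  0  1  |     0        1          0         0               1               1        0          1         0     0
1  1  1  0  |     1        0          1         1               1               1        0          1         0     0
1  1  1  1  |     0        1          0         1               0               1        0          1         0     0
The formula is true on 2 of the 16 rows.

2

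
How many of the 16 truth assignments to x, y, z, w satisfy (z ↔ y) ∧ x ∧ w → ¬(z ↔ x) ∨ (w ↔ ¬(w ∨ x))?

15

x  y  z  w  |  φ
1  1  1  1  |  0
1  1  1  0  |  1
1  1  0  1  |  1
1  1  0  0  |  1
1  0  1  1  |  1
1  0  1  0  |  1
1  0  0  1  |  1
1  0  0  0  |  1
0  1  1  1  |  1
0  1  1  0  |  1
0  1  0  1  |  1
0  1  0  0  |  1
0  0  1  1  |  1
0  0  1  0  |  1
0  0  0  1  |  1
0  0  0  0  |  1
The formula is true on 15 of the 16 rows.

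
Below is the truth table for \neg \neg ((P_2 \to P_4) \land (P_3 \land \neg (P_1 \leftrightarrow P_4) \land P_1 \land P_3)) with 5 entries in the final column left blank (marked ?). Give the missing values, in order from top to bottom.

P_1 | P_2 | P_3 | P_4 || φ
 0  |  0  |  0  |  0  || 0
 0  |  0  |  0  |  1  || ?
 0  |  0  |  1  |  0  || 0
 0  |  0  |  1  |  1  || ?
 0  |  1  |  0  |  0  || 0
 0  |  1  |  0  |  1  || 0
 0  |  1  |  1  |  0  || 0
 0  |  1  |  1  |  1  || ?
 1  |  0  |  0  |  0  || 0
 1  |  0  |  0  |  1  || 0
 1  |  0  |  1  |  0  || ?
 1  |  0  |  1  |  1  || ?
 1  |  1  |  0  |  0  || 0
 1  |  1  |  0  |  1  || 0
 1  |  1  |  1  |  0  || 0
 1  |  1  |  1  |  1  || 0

0, 0, 0, 1, 0

Row P_1=0, P_2=0, P_3=0, P_4=1: ((P_2 \to P_4) \land (P_3 \land \neg (P_1 \leftrightarrow P_4) \land P_1 \land P_3)) = 0, \neg ((P_2 \to P_4) \land (P_3 \land \neg (P_1 \leftrightarrow P_4) \land P_1 \land P_3)) = 1, so the formula = 0.
Row P_1=0, P_2=0, P_3=1, P_4=1: ((P_2 \to P_4) \land (P_3 \land \neg (P_1 \leftrightarrow P_4) \land P_1 \land P_3)) = 0, \neg ((P_2 \to P_4) \land (P_3 \land \neg (P_1 \leftrightarrow P_4) \land P_1 \land P_3)) = 1, so the formula = 0.
Row P_1=0, P_2=1, P_3=1, P_4=1: ((P_2 \to P_4) \land (P_3 \land \neg (P_1 \leftrightarrow P_4) \land P_1 \land P_3)) = 0, \neg ((P_2 \to P_4) \land (P_3 \land \neg (P_1 \leftrightarrow P_4) \land P_1 \land P_3)) = 1, so the formula = 0.
Row P_1=1, P_2=0, P_3=1, P_4=0: ((P_2 \to P_4) \land (P_3 \land \neg (P_1 \leftrightarrow P_4) \land P_1 \land P_3)) = 1, \neg ((P_2 \to P_4) \land (P_3 \land \neg (P_1 \leftrightarrow P_4) \land P_1 \land P_3)) = 0, so the formula = 1.
Row P_1=1, P_2=0, P_3=1, P_4=1: ((P_2 \to P_4) \land (P_3 \land \neg (P_1 \leftrightarrow P_4) \land P_1 \land P_3)) = 0, \neg ((P_2 \to P_4) \land (P_3 \land \neg (P_1 \leftrightarrow P_4) \land P_1 \land P_3)) = 1, so the formula = 0.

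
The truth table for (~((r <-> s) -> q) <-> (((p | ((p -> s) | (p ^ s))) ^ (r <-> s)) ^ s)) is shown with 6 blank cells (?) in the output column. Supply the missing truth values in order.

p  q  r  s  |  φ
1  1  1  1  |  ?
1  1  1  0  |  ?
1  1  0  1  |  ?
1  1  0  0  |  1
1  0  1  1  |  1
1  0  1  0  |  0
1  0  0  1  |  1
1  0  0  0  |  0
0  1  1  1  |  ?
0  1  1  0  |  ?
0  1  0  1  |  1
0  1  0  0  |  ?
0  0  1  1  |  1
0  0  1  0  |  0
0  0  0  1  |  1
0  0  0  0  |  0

Row p=1, q=1, r=1, s=1: ~((r <-> s) -> q) = 0, (((p | ((p -> s) | (p ^ s))) ^ (r <-> s)) ^ s) = 1, so the formula = 0.
Row p=1, q=1, r=1, s=0: ~((r <-> s) -> q) = 0, (((p | ((p -> s) | (p ^ s))) ^ (r <-> s)) ^ s) = 1, so the formula = 0.
Row p=1, q=1, r=0, s=1: ~((r <-> s) -> q) = 0, (((p | ((p -> s) | (p ^ s))) ^ (r <-> s)) ^ s) = 0, so the formula = 1.
Row p=0, q=1, r=1, s=1: ~((r <-> s) -> q) = 0, (((p | ((p -> s) | (p ^ s))) ^ (r <-> s)) ^ s) = 1, so the formula = 0.
Row p=0, q=1, r=1, s=0: ~((r <-> s) -> q) = 0, (((p | ((p -> s) | (p ^ s))) ^ (r <-> s)) ^ s) = 1, so the formula = 0.
Row p=0, q=1, r=0, s=0: ~((r <-> s) -> q) = 0, (((p | ((p -> s) | (p ^ s))) ^ (r <-> s)) ^ s) = 0, so the formula = 1.

0, 0, 1, 0, 0, 1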